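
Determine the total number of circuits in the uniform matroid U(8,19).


In U(8,19), circuits are the (9)-element subsets.
Any set of 9 elements is dependent, and removing any one element gives
an independent set of size 8, so it is a minimal dependent set.
Number of circuits = C(19,9) = 92378.

92378


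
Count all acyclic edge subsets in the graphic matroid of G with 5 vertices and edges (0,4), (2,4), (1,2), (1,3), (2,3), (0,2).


An independent set in a graphic matroid is an acyclic edge subset.
G has 5 vertices and 6 edges.
Enumerate all 2^6 = 64 subsets, checking for acyclicity.
Total independent sets = 49.

49


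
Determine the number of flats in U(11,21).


Flats of U(11,21): every subset of size < 11 is a flat, plus E itself.
Count = C(21,0) + C(21,1) + C(21,2) + C(21,3) + C(21,4) + C(21,5) + C(21,6) + C(21,7) + C(21,8) + C(21,9) + C(21,10) + 1
     = 1 + 21 + 210 + 1330 + 5985 + 20349 + 54264 + 116280 + 203490 + 293930 + 352716 + 1
     = 1048577.

1048577


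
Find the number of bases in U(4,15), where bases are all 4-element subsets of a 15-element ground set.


Bases of U(4,15) are all 4-element subsets of the 15-element ground set.
Number of bases = C(15,4).
C(15,4) = 15! / (4! * 11!) = 1365.

1365


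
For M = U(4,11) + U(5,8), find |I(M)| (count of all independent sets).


For a direct sum, |I(M1+M2)| = |I(M1)| * |I(M2)|.
|I(U(4,11))| = sum C(11,k) for k=0..4 = 562.
|I(U(5,8))| = sum C(8,k) for k=0..5 = 219.
Total = 562 * 219 = 123078.

123078


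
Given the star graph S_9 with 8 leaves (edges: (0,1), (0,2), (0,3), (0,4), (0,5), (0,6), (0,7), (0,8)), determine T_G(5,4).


A star on 9 vertices is a tree with 8 edges.
T(x,y) = x^(8) for any tree.
T(5,4) = 5^8 = 390625.

390625


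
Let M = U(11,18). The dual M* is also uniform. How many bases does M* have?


The dual of U(r,n) is U(n-r, n) = U(7,18).
Bases of U(7,18) are all (7)-element subsets.
|B(M*)| = (18 choose 7) = 31824.

31824


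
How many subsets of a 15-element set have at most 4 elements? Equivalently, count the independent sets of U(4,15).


Independent sets of U(4,15) are all subsets of size <= 4.
Count = (15 choose 0) + (15 choose 1) + (15 choose 2) + (15 choose 3) + (15 choose 4)
     = 1 + 15 + 105 + 455 + 1365
     = 1941.

1941


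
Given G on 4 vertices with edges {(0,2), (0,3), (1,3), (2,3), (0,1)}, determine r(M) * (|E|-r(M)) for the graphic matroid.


r(M) = |V| - c = 4 - 1 = 3.
nullity = |E| - r(M) = 5 - 3 = 2.
Product = 3 * 2 = 6.

6


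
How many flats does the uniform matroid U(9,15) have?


Flats of U(9,15): every subset of size < 9 is a flat, plus E itself.
Count = (15 choose 0) + (15 choose 1) + (15 choose 2) + (15 choose 3) + (15 choose 4) + (15 choose 5) + (15 choose 6) + (15 choose 7) + (15 choose 8) + 1
     = 1 + 15 + 105 + 455 + 1365 + 3003 + 5005 + 6435 + 6435 + 1
     = 22820.

22820


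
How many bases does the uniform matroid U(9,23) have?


Bases of U(9,23) are all 9-element subsets of the 23-element ground set.
Number of bases = C(23,9).
C(23,9) = 23! / (9! * 14!) = 817190.

817190


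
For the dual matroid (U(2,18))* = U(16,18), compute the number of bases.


The dual of U(r,n) is U(n-r, n) = U(16,18).
Bases of U(16,18) are all (16)-element subsets.
|B(M*)| = (18 choose 16) = 153.

153


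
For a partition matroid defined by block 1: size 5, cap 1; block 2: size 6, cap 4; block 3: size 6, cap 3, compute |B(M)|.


A basis picks exactly ci elements from block i.
Number of bases = product of C(|Si|, ci).
= C(5,1) * C(6,4) * C(6,3)
= 5 * 15 * 20
= 1500.

1500


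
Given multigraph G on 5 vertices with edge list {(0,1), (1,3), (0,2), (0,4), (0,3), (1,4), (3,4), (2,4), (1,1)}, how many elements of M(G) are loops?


In a graphic matroid, a loop is a self-loop edge (u,u) with rank 0.
Examining all 9 edges for self-loops...
Self-loops found: (1,1)
Number of loops = 1.

1


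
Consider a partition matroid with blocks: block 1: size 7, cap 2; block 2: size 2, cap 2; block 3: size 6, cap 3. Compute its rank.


Rank of a partition matroid = sum of min(|Si|, ci) for each block.
= min(7,2) + min(2,2) + min(6,3)
= 2 + 2 + 3
= 7.

7


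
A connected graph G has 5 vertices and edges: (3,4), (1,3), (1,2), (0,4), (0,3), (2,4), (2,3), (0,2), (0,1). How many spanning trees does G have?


By Kirchhoff's matrix tree theorem, the number of spanning trees equals
the determinant of any cofactor of the Laplacian matrix L.
G has 5 vertices and 9 edges.
Computing the (4 x 4) cofactor determinant gives 75.

75


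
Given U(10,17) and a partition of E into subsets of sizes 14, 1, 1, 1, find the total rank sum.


r(Ai) = min(|Ai|, 10) for each part.
Sum = min(14,10) + min(1,10) + min(1,10) + min(1,10)
    = 10 + 1 + 1 + 1
    = 13.

13


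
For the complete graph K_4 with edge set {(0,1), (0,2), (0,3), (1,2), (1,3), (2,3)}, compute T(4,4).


T(K_4; x,y) = x^3 + 3x^2 + 4xy + 2x + y^3 + 3y^2 + 2y.
Substituting x=4, y=4:
= 64 + 48 + 64 + 8 + 64 + 48 + 8
= 304.

304


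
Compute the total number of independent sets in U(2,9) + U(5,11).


For a direct sum, |I(M1+M2)| = |I(M1)| * |I(M2)|.
|I(U(2,9))| = sum C(9,k) for k=0..2 = 46.
|I(U(5,11))| = sum C(11,k) for k=0..5 = 1024.
Total = 46 * 1024 = 47104.

47104


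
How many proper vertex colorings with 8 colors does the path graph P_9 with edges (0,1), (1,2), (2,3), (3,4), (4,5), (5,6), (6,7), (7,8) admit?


P(P_9, k) = k * (k-1)^(8).
P(8) = 8 * 7^8 = 8 * 5764801 = 46118408.

46118408


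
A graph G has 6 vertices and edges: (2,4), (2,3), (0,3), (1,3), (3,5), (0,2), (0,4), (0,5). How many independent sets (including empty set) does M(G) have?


An independent set in a graphic matroid is an acyclic edge subset.
G has 6 vertices and 8 edges.
Enumerate all 2^8 = 256 subsets, checking for acyclicity.
Total independent sets = 164.

164


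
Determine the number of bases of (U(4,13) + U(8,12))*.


(M1+M2)* = M1* + M2*.
M1* = U(9,13), bases: C(13,9) = 715.
M2* = U(4,12), bases: C(12,4) = 495.
|B(M*)| = 715 * 495 = 353925.

353925


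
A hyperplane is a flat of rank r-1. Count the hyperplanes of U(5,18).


Hyperplanes of U(5,18) are flats of rank 4.
In a uniform matroid, these are exactly the (4)-element subsets.
Count = C(18,4) = (18 * 17 * 16 * 15) / (1 * 2 * 3 * 4) = 3060.

3060


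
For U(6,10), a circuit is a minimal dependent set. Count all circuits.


In U(6,10), circuits are the (7)-element subsets.
Any set of 7 elements is dependent, and removing any one element gives
an independent set of size 6, so it is a minimal dependent set.
Number of circuits = C(10,7) = 120.

120


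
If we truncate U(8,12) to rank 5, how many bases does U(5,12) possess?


Truncating U(8,12) to rank 5 gives U(5,12).
Bases of U(5,12) are all 5-element subsets of 12 elements.
Number of bases = C(12,5) = 12! / (5! * 7!) = 792.

792


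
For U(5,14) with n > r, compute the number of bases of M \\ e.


Deleting e from U(5,14) gives U(5,13) since n > r.
Bases of U(5,13) = (13 choose 5) = 1287.

1287


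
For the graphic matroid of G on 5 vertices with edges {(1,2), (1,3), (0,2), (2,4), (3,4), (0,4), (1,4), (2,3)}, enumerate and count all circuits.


A circuit in a graphic matroid = edge set of a simple cycle.
G has 5 vertices and 8 edges.
Enumerating all minimal edge subsets forming cycles...
Total circuits found: 12.

12


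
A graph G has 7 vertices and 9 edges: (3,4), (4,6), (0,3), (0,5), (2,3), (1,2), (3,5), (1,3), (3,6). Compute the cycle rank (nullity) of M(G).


Cycle rank (nullity) = |E| - r(M) = |E| - (|V| - c).
|E| = 9, |V| = 7, c = 1.
Nullity = 9 - (7 - 1) = 9 - 6 = 3.

3


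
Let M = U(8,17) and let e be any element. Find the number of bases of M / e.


Contracting e from U(8,17) gives U(7,16).
Bases of U(7,16) = C(16,7) = 16! / (7! * 9!) = 11440.

11440


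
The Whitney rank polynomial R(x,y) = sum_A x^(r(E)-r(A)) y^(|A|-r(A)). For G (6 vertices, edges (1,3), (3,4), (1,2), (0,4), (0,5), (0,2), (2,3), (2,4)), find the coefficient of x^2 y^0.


R(x,y) = sum over A in 2^E of x^(r(E)-r(A)) * y^(|A|-r(A)).
G has 6 vertices, 8 edges. r(E) = 5.
Enumerate all 2^8 = 256 subsets.
Count subsets with r(E)-r(A)=2 and |A|-r(A)=0: 53.

53


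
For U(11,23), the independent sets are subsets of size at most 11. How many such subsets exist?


Independent sets of U(11,23) are all subsets of size <= 11.
Count = (23 choose 0) + (23 choose 1) + (23 choose 2) + (23 choose 3) + (23 choose 4) + (23 choose 5) + (23 choose 6) + (23 choose 7) + (23 choose 8) + (23 choose 9) + (23 choose 10) + (23 choose 11)
     = 1 + 23 + 253 + 1771 + 8855 + 33649 + 100947 + 245157 + 490314 + 817190 + 1144066 + 1352078
     = 4194304.

4194304


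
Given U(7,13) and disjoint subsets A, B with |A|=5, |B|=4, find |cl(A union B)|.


|A union B| = 5 + 4 = 9 (disjoint).
In U(7,13), cl(S) = S if |S| < 7, else cl(S) = E.
Since 9 >= 7, cl(A union B) = E.
|cl(A union B)| = 13.

13


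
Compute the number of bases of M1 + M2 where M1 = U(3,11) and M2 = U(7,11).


Bases of a direct sum M1 + M2: |B| = |B(M1)| * |B(M2)|.
|B(U(3,11))| = C(11,3) = 165.
|B(U(7,11))| = C(11,7) = 330.
Total bases = 165 * 330 = 54450.

54450


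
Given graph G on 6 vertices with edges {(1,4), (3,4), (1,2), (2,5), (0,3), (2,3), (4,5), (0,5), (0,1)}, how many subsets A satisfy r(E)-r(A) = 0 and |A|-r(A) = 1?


R(x,y) = sum over A in 2^E of x^(r(E)-r(A)) * y^(|A|-r(A)).
G has 6 vertices, 9 edges. r(E) = 5.
Enumerate all 2^9 = 512 subsets.
Count subsets with r(E)-r(A)=0 and |A|-r(A)=1: 78.

78


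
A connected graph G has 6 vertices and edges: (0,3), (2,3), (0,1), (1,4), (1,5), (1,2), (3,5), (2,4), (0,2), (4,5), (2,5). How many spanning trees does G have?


By Kirchhoff's matrix tree theorem, the number of spanning trees equals
the determinant of any cofactor of the Laplacian matrix L.
G has 6 vertices and 11 edges.
Computing the (5 x 5) cofactor determinant gives 209.

209


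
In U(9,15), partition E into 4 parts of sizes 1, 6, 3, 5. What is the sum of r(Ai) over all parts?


r(Ai) = min(|Ai|, 9) for each part.
Sum = min(1,9) + min(6,9) + min(3,9) + min(5,9)
    = 1 + 6 + 3 + 5
    = 15.

15


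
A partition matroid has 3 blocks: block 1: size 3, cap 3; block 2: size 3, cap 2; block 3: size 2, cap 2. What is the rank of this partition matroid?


Rank of a partition matroid = sum of min(|Si|, ci) for each block.
= min(3,3) + min(3,2) + min(2,2)
= 3 + 2 + 2
= 7.

7


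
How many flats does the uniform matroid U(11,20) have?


Flats of U(11,20): every subset of size < 11 is a flat, plus E itself.
Count = (20 choose 0) + (20 choose 1) + (20 choose 2) + (20 choose 3) + (20 choose 4) + (20 choose 5) + (20 choose 6) + (20 choose 7) + (20 choose 8) + (20 choose 9) + (20 choose 10) + 1
     = 1 + 20 + 190 + 1140 + 4845 + 15504 + 38760 + 77520 + 125970 + 167960 + 184756 + 1
     = 616667.

616667


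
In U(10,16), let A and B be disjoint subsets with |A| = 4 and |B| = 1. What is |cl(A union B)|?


|A union B| = 4 + 1 = 5 (disjoint).
In U(10,16), cl(S) = S if |S| < 10, else cl(S) = E.
Since 5 < 10, cl(A union B) = A union B.
|cl(A union B)| = 5.

5


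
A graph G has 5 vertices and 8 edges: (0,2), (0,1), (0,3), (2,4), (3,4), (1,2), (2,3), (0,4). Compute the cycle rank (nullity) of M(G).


Cycle rank (nullity) = |E| - r(M) = |E| - (|V| - c).
|E| = 8, |V| = 5, c = 1.
Nullity = 8 - (5 - 1) = 8 - 4 = 4.

4


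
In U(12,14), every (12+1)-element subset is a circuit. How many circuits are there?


In U(12,14), circuits are the (13)-element subsets.
Any set of 13 elements is dependent, and removing any one element gives
an independent set of size 12, so it is a minimal dependent set.
Number of circuits = C(14,13) = 14.

14


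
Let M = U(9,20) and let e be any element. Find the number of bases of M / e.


Contracting e from U(9,20) gives U(8,19).
Bases of U(8,19) = C(19,8) = 75582.

75582


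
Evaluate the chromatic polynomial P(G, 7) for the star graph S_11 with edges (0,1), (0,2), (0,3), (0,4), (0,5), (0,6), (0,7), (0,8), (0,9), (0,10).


P(tree, k) = k * (k-1)^(10) for any tree on 11 vertices.
P(7) = 7 * 6^10 = 7 * 60466176 = 423263232.

423263232


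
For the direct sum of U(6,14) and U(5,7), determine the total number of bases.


Bases of a direct sum M1 + M2: |B| = |B(M1)| * |B(M2)|.
|B(U(6,14))| = C(14,6) = 3003.
|B(U(5,7))| = C(7,5) = 21.
Total bases = 3003 * 21 = 63063.

63063


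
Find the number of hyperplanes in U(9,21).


Hyperplanes of U(9,21) are flats of rank 8.
In a uniform matroid, these are exactly the (8)-element subsets.
Count = C(21,8) = 203490.

203490


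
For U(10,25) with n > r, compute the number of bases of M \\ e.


Deleting e from U(10,25) gives U(10,24) since n > r.
Bases of U(10,24) = (24 choose 10) = 1961256.

1961256


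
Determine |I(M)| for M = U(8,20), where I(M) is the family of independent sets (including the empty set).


Independent sets of U(8,20) are all subsets of size <= 8.
Count = C(20,0) + C(20,1) + C(20,2) + C(20,3) + C(20,4) + C(20,5) + C(20,6) + C(20,7) + C(20,8)
     = 1 + 20 + 190 + 1140 + 4845 + 15504 + 38760 + 77520 + 125970
     = 263950.

263950


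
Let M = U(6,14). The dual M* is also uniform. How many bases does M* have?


The dual of U(r,n) is U(n-r, n) = U(8,14).
Bases of U(8,14) are all (8)-element subsets.
|B(M*)| = C(14,8) = 3003.

3003


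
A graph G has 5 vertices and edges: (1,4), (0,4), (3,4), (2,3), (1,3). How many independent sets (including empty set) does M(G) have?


An independent set in a graphic matroid is an acyclic edge subset.
G has 5 vertices and 5 edges.
Enumerate all 2^5 = 32 subsets, checking for acyclicity.
Total independent sets = 28.

28


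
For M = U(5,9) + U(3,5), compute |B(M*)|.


(M1+M2)* = M1* + M2*.
M1* = U(4,9), bases: C(9,4) = 126.
M2* = U(2,5), bases: C(5,2) = 10.
|B(M*)| = 126 * 10 = 1260.

1260


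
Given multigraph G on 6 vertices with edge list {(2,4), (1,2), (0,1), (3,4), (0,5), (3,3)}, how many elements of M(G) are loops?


In a graphic matroid, a loop is a self-loop edge (u,u) with rank 0.
Examining all 6 edges for self-loops...
Self-loops found: (3,3)
Number of loops = 1.

1


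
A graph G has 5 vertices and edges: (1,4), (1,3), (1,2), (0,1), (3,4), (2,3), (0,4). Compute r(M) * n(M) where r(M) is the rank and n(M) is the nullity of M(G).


r(M) = |V| - c = 5 - 1 = 4.
nullity = |E| - r(M) = 7 - 4 = 3.
Product = 4 * 3 = 12.

12


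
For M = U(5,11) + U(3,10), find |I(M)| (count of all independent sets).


For a direct sum, |I(M1+M2)| = |I(M1)| * |I(M2)|.
|I(U(5,11))| = sum C(11,k) for k=0..5 = 1024.
|I(U(3,10))| = sum C(10,k) for k=0..3 = 176.
Total = 1024 * 176 = 180224.

180224


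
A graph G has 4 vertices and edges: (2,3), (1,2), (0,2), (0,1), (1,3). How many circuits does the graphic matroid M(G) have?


A circuit in a graphic matroid = edge set of a simple cycle.
G has 4 vertices and 5 edges.
Enumerating all minimal edge subsets forming cycles...
Total circuits found: 3.

3


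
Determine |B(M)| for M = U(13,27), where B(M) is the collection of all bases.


Bases of U(13,27) are all 13-element subsets of the 27-element ground set.
Number of bases = C(27,13).
(27 choose 13) = 20058300.

20058300


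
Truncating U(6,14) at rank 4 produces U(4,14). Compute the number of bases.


Truncating U(6,14) to rank 4 gives U(4,14).
Bases of U(4,14) are all 4-element subsets of 14 elements.
Number of bases = C(14,4) = 14! / (4! * 10!) = 1001.

1001


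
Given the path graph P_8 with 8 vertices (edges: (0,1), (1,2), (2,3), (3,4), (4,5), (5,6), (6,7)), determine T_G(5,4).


A path on 8 vertices is a tree with 7 edges.
T(x,y) = x^(7) for any tree.
T(5,4) = 5^7 = 78125.

78125


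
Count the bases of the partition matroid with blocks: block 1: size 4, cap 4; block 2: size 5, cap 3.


A basis picks exactly ci elements from block i.
Number of bases = product of C(|Si|, ci).
= C(4,4) * C(5,3)
= 1 * 10
= 10.

10


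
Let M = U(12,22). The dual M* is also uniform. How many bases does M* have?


The dual of U(r,n) is U(n-r, n) = U(10,22).
Bases of U(10,22) are all (10)-element subsets.
|B(M*)| = (22 choose 10) = 646646.

646646


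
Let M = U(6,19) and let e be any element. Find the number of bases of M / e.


Contracting e from U(6,19) gives U(5,18).
Bases of U(5,18) = C(18,5) = 8568.

8568


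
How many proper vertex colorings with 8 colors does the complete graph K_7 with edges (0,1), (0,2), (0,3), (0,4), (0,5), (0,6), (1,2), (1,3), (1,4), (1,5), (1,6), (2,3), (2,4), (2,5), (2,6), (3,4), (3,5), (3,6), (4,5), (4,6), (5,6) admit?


P(K_7, k) = k(k-1)(k-2)...(k-6).
P(8) = (8) * (7) * (6) * (5) * (4) * (3) * (2) = 40320.

40320


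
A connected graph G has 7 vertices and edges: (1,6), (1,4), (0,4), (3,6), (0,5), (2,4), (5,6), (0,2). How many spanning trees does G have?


By Kirchhoff's matrix tree theorem, the number of spanning trees equals
the determinant of any cofactor of the Laplacian matrix L.
G has 7 vertices and 8 edges.
Computing the (6 x 6) cofactor determinant gives 14.

14


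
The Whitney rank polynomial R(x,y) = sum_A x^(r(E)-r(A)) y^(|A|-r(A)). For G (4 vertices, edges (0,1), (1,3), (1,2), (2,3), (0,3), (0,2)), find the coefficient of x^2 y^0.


R(x,y) = sum over A in 2^E of x^(r(E)-r(A)) * y^(|A|-r(A)).
G has 4 vertices, 6 edges. r(E) = 3.
Enumerate all 2^6 = 64 subsets.
Count subsets with r(E)-r(A)=2 and |A|-r(A)=0: 6.

6


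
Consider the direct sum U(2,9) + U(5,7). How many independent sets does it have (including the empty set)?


For a direct sum, |I(M1+M2)| = |I(M1)| * |I(M2)|.
|I(U(2,9))| = sum C(9,k) for k=0..2 = 46.
|I(U(5,7))| = sum C(7,k) for k=0..5 = 120.
Total = 46 * 120 = 5520.

5520


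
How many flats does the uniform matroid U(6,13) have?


Flats of U(6,13): every subset of size < 6 is a flat, plus E itself.
Count = C(13,0) + C(13,1) + C(13,2) + C(13,3) + C(13,4) + C(13,5) + 1
     = 1 + 13 + 78 + 286 + 715 + 1287 + 1
     = 2381.

2381


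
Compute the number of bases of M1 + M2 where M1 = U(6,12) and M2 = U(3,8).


Bases of a direct sum M1 + M2: |B| = |B(M1)| * |B(M2)|.
|B(U(6,12))| = C(12,6) = 924.
|B(U(3,8))| = C(8,3) = 56.
Total bases = 924 * 56 = 51744.

51744


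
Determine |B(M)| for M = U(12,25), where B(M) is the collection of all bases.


Bases of U(12,25) are all 12-element subsets of the 25-element ground set.
Number of bases = C(25,12).
(25 choose 12) = 5200300.

5200300


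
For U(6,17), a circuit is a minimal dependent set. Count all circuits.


In U(6,17), circuits are the (7)-element subsets.
Any set of 7 elements is dependent, and removing any one element gives
an independent set of size 6, so it is a minimal dependent set.
Number of circuits = (17 choose 7) = 19448.

19448


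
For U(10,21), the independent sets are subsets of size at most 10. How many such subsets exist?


Independent sets of U(10,21) are all subsets of size <= 10.
Count = C(21,0) + C(21,1) + C(21,2) + C(21,3) + C(21,4) + C(21,5) + C(21,6) + C(21,7) + C(21,8) + C(21,9) + C(21,10)
     = 1 + 21 + 210 + 1330 + 5985 + 20349 + 54264 + 116280 + 203490 + 293930 + 352716
     = 1048576.

1048576


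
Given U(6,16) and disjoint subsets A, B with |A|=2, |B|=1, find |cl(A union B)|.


|A union B| = 2 + 1 = 3 (disjoint).
In U(6,16), cl(S) = S if |S| < 6, else cl(S) = E.
Since 3 < 6, cl(A union B) = A union B.
|cl(A union B)| = 3.

3


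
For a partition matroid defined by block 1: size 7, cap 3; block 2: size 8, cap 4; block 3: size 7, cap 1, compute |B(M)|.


A basis picks exactly ci elements from block i.
Number of bases = product of C(|Si|, ci).
= C(7,3) * C(8,4) * C(7,1)
= 35 * 70 * 7
= 17150.

17150


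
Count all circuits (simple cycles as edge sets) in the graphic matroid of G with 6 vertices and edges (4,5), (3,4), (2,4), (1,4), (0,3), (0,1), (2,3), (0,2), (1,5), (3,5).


A circuit in a graphic matroid = edge set of a simple cycle.
G has 6 vertices and 10 edges.
Enumerating all minimal edge subsets forming cycles...
Total circuits found: 23.

23


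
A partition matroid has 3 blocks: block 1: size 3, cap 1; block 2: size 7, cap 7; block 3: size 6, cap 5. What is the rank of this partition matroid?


Rank of a partition matroid = sum of min(|Si|, ci) for each block.
= min(3,1) + min(7,7) + min(6,5)
= 1 + 7 + 5
= 13.

13


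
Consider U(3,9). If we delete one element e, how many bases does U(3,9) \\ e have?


Deleting e from U(3,9) gives U(3,8) since n > r.
Bases of U(3,8) = C(8,3) = 8! / (3! * 5!) = 56.

56


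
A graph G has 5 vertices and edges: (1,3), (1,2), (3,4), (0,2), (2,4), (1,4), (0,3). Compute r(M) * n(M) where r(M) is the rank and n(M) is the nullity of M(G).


r(M) = |V| - c = 5 - 1 = 4.
nullity = |E| - r(M) = 7 - 4 = 3.
Product = 4 * 3 = 12.

12


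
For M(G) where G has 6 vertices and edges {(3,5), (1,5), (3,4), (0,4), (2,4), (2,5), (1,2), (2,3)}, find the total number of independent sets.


An independent set in a graphic matroid is an acyclic edge subset.
G has 6 vertices and 8 edges.
Enumerate all 2^8 = 256 subsets, checking for acyclicity.
Total independent sets = 164.

164


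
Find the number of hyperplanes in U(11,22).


Hyperplanes of U(11,22) are flats of rank 10.
In a uniform matroid, these are exactly the (10)-element subsets.
Count = C(22,10) = 22! / (10! * 12!) = 646646.

646646


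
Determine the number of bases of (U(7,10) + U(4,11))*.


(M1+M2)* = M1* + M2*.
M1* = U(3,10), bases: C(10,3) = 120.
M2* = U(7,11), bases: C(11,7) = 330.
|B(M*)| = 120 * 330 = 39600.

39600


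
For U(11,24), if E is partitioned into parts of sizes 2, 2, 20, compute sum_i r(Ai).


r(Ai) = min(|Ai|, 11) for each part.
Sum = min(2,11) + min(2,11) + min(20,11)
    = 2 + 2 + 11
    = 15.

15


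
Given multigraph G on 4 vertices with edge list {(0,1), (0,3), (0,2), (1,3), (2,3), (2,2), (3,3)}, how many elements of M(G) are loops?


In a graphic matroid, a loop is a self-loop edge (u,u) with rank 0.
Examining all 7 edges for self-loops...
Self-loops found: (2,2), (3,3)
Number of loops = 2.

2


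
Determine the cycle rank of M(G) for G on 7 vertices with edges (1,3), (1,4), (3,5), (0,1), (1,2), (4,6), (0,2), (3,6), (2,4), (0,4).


Cycle rank (nullity) = |E| - r(M) = |E| - (|V| - c).
|E| = 10, |V| = 7, c = 1.
Nullity = 10 - (7 - 1) = 10 - 6 = 4.

4


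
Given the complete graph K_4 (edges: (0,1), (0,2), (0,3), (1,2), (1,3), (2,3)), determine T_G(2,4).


T(K_4; x,y) = x^3 + 3x^2 + 4xy + 2x + y^3 + 3y^2 + 2y.
Substituting x=2, y=4:
= 8 + 12 + 32 + 4 + 64 + 48 + 8
= 176.

176


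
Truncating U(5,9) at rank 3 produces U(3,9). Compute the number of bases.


Truncating U(5,9) to rank 3 gives U(3,9).
Bases of U(3,9) are all 3-element subsets of 9 elements.
Number of bases = C(9,3) = (9 * 8 * 7) / (1 * 2 * 3) = 84.

84


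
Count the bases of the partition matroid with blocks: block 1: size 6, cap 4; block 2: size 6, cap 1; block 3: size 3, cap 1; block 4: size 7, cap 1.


A basis picks exactly ci elements from block i.
Number of bases = product of C(|Si|, ci).
= C(6,4) * C(6,1) * C(3,1) * C(7,1)
= 15 * 6 * 3 * 7
= 1890.

1890


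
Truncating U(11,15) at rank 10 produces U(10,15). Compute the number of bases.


Truncating U(11,15) to rank 10 gives U(10,15).
Bases of U(10,15) are all 10-element subsets of 15 elements.
Number of bases = C(15,10) = 3003.

3003


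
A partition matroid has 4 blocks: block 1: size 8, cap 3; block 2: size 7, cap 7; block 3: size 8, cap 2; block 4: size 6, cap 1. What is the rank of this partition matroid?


Rank of a partition matroid = sum of min(|Si|, ci) for each block.
= min(8,3) + min(7,7) + min(8,2) + min(6,1)
= 3 + 7 + 2 + 1
= 13.

13


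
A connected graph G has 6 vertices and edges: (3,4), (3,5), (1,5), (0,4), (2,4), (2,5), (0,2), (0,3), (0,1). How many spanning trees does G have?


By Kirchhoff's matrix tree theorem, the number of spanning trees equals
the determinant of any cofactor of the Laplacian matrix L.
G has 6 vertices and 9 edges.
Computing the (5 x 5) cofactor determinant gives 69.

69


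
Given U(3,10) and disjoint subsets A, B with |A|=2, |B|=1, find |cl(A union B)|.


|A union B| = 2 + 1 = 3 (disjoint).
In U(3,10), cl(S) = S if |S| < 3, else cl(S) = E.
Since 3 >= 3, cl(A union B) = E.
|cl(A union B)| = 10.

10


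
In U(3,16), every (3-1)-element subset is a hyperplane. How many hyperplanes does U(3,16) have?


Hyperplanes of U(3,16) are flats of rank 2.
In a uniform matroid, these are exactly the (2)-element subsets.
Count = (16 choose 2) = 120.

120


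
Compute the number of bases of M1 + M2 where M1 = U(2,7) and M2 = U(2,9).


Bases of a direct sum M1 + M2: |B| = |B(M1)| * |B(M2)|.
|B(U(2,7))| = C(7,2) = 21.
|B(U(2,9))| = C(9,2) = 36.
Total bases = 21 * 36 = 756.

756


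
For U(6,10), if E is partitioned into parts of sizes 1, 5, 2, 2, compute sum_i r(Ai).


r(Ai) = min(|Ai|, 6) for each part.
Sum = min(1,6) + min(5,6) + min(2,6) + min(2,6)
    = 1 + 5 + 2 + 2
    = 10.

10


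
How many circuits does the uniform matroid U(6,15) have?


In U(6,15), circuits are the (7)-element subsets.
Any set of 7 elements is dependent, and removing any one element gives
an independent set of size 6, so it is a minimal dependent set.
Number of circuits = C(15,7) = 15! / (7! * 8!) = 6435.

6435


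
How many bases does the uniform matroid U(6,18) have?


Bases of U(6,18) are all 6-element subsets of the 18-element ground set.
Number of bases = C(18,6).
(18 choose 6) = 18564.

18564


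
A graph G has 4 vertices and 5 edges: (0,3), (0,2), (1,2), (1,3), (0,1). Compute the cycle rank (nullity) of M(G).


Cycle rank (nullity) = |E| - r(M) = |E| - (|V| - c).
|E| = 5, |V| = 4, c = 1.
Nullity = 5 - (4 - 1) = 5 - 3 = 2.

2


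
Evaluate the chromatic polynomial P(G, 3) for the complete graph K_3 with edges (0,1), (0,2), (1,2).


P(K_3, k) = k(k-1)(k-2)...(k-2).
P(3) = (3) * (2) * (1) = 6.

6


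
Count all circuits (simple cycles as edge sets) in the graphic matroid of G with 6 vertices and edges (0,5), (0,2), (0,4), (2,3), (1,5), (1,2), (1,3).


A circuit in a graphic matroid = edge set of a simple cycle.
G has 6 vertices and 7 edges.
Enumerating all minimal edge subsets forming cycles...
Total circuits found: 3.

3


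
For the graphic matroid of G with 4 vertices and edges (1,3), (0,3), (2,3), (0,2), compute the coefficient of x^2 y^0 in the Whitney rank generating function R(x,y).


R(x,y) = sum over A in 2^E of x^(r(E)-r(A)) * y^(|A|-r(A)).
G has 4 vertices, 4 edges. r(E) = 3.
Enumerate all 2^4 = 16 subsets.
Count subsets with r(E)-r(A)=2 and |A|-r(A)=0: 4.

4


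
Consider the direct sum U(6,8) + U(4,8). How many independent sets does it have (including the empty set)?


For a direct sum, |I(M1+M2)| = |I(M1)| * |I(M2)|.
|I(U(6,8))| = sum C(8,k) for k=0..6 = 247.
|I(U(4,8))| = sum C(8,k) for k=0..4 = 163.
Total = 247 * 163 = 40261.

40261


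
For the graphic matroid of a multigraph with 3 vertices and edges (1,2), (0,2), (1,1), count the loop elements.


In a graphic matroid, a loop is a self-loop edge (u,u) with rank 0.
Examining all 3 edges for self-loops...
Self-loops found: (1,1)
Number of loops = 1.

1


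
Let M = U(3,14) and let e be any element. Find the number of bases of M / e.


Contracting e from U(3,14) gives U(2,13).
Bases of U(2,13) = C(13,2) = (13 * 12) / (1 * 2) = 78.

78


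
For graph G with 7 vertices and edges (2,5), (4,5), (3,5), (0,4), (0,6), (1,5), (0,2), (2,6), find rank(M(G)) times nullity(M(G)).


r(M) = |V| - c = 7 - 1 = 6.
nullity = |E| - r(M) = 8 - 6 = 2.
Product = 6 * 2 = 12.

12


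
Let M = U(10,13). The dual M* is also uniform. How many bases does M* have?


The dual of U(r,n) is U(n-r, n) = U(3,13).
Bases of U(3,13) are all (3)-element subsets.
|B(M*)| = C(13,3) = 13! / (3! * 10!) = 286.

286


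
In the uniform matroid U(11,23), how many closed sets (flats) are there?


Flats of U(11,23): every subset of size < 11 is a flat, plus E itself.
Count = C(23,0) + C(23,1) + C(23,2) + C(23,3) + C(23,4) + C(23,5) + C(23,6) + C(23,7) + C(23,8) + C(23,9) + C(23,10) + 1
     = 1 + 23 + 253 + 1771 + 8855 + 33649 + 100947 + 245157 + 490314 + 817190 + 1144066 + 1
     = 2842227.

2842227


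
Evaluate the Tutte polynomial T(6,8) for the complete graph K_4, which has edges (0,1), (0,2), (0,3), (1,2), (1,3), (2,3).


T(K_4; x,y) = x^3 + 3x^2 + 4xy + 2x + y^3 + 3y^2 + 2y.
Substituting x=6, y=8:
= 216 + 108 + 192 + 12 + 512 + 192 + 16
= 1248.

1248


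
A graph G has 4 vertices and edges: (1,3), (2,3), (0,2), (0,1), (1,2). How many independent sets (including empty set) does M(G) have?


An independent set in a graphic matroid is an acyclic edge subset.
G has 4 vertices and 5 edges.
Enumerate all 2^5 = 32 subsets, checking for acyclicity.
Total independent sets = 24.

24


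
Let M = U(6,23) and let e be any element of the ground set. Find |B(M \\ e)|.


Deleting e from U(6,23) gives U(6,22) since n > r.
Bases of U(6,22) = (22 choose 6) = 74613.

74613


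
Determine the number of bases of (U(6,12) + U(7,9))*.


(M1+M2)* = M1* + M2*.
M1* = U(6,12), bases: C(12,6) = 924.
M2* = U(2,9), bases: C(9,2) = 36.
|B(M*)| = 924 * 36 = 33264.

33264


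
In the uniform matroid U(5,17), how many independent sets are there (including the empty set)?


Independent sets of U(5,17) are all subsets of size <= 5.
Count = (17 choose 0) + (17 choose 1) + (17 choose 2) + (17 choose 3) + (17 choose 4) + (17 choose 5)
     = 1 + 17 + 136 + 680 + 2380 + 6188
     = 9402.

9402


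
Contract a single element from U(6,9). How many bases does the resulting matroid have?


Contracting e from U(6,9) gives U(5,8).
Bases of U(5,8) = C(8,5) = 8! / (5! * 3!) = 56.

56


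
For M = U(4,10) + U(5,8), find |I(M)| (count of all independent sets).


For a direct sum, |I(M1+M2)| = |I(M1)| * |I(M2)|.
|I(U(4,10))| = sum C(10,k) for k=0..4 = 386.
|I(U(5,8))| = sum C(8,k) for k=0..5 = 219.
Total = 386 * 219 = 84534.

84534


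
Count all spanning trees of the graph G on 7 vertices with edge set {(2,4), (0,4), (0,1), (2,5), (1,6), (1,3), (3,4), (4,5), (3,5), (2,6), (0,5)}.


By Kirchhoff's matrix tree theorem, the number of spanning trees equals
the determinant of any cofactor of the Laplacian matrix L.
G has 7 vertices and 11 edges.
Computing the (6 x 6) cofactor determinant gives 195.

195


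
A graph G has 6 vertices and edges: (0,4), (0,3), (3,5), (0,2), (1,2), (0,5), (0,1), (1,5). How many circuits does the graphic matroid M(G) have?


A circuit in a graphic matroid = edge set of a simple cycle.
G has 6 vertices and 8 edges.
Enumerating all minimal edge subsets forming cycles...
Total circuits found: 6.

6


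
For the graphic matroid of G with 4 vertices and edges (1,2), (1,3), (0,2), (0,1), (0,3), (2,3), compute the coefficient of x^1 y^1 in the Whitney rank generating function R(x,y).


R(x,y) = sum over A in 2^E of x^(r(E)-r(A)) * y^(|A|-r(A)).
G has 4 vertices, 6 edges. r(E) = 3.
Enumerate all 2^6 = 64 subsets.
Count subsets with r(E)-r(A)=1 and |A|-r(A)=1: 4.

4


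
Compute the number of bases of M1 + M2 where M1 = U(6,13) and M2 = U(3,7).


Bases of a direct sum M1 + M2: |B| = |B(M1)| * |B(M2)|.
|B(U(6,13))| = C(13,6) = 1716.
|B(U(3,7))| = C(7,3) = 35.
Total bases = 1716 * 35 = 60060.

60060


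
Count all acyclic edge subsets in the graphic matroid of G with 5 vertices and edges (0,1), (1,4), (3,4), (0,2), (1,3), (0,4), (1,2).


An independent set in a graphic matroid is an acyclic edge subset.
G has 5 vertices and 7 edges.
Enumerate all 2^7 = 128 subsets, checking for acyclicity.
Total independent sets = 82.

82


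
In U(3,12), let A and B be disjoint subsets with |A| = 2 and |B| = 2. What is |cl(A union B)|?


|A union B| = 2 + 2 = 4 (disjoint).
In U(3,12), cl(S) = S if |S| < 3, else cl(S) = E.
Since 4 >= 3, cl(A union B) = E.
|cl(A union B)| = 12.

12


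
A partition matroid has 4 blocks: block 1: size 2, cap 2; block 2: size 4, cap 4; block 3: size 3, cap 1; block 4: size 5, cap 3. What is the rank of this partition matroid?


Rank of a partition matroid = sum of min(|Si|, ci) for each block.
= min(2,2) + min(4,4) + min(3,1) + min(5,3)
= 2 + 4 + 1 + 3
= 10.

10


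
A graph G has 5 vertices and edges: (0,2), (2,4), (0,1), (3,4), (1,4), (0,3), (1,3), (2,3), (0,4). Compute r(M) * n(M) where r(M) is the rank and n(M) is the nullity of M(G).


r(M) = |V| - c = 5 - 1 = 4.
nullity = |E| - r(M) = 9 - 4 = 5.
Product = 4 * 5 = 20.

20


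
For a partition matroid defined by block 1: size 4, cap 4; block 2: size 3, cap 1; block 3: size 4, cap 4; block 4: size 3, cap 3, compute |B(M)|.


A basis picks exactly ci elements from block i.
Number of bases = product of C(|Si|, ci).
= C(4,4) * C(3,1) * C(4,4) * C(3,3)
= 1 * 3 * 1 * 1
= 3.

3


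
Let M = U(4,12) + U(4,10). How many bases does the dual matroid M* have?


(M1+M2)* = M1* + M2*.
M1* = U(8,12), bases: C(12,8) = 495.
M2* = U(6,10), bases: C(10,6) = 210.
|B(M*)| = 495 * 210 = 103950.

103950


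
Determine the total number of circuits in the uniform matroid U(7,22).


In U(7,22), circuits are the (8)-element subsets.
Any set of 8 elements is dependent, and removing any one element gives
an independent set of size 7, so it is a minimal dependent set.
Number of circuits = C(22,8) = 319770.

319770


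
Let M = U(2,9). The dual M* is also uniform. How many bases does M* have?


The dual of U(r,n) is U(n-r, n) = U(7,9).
Bases of U(7,9) are all (7)-element subsets.
|B(M*)| = C(9,7) = 36.

36


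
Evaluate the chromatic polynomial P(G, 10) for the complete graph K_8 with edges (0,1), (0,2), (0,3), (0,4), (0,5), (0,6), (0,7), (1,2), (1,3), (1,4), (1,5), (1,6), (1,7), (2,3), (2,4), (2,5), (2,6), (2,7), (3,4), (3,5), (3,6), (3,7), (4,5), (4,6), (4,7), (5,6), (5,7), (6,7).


P(K_8, k) = k(k-1)(k-2)...(k-7).
P(10) = (10) * (9) * (8) * (7) * (6) * (5) * (4) * (3) = 1814400.

1814400


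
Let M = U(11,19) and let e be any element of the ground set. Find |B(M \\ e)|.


Deleting e from U(11,19) gives U(11,18) since n > r.
Bases of U(11,18) = C(18,11) = 18! / (11! * 7!) = 31824.

31824


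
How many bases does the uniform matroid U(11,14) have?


Bases of U(11,14) are all 11-element subsets of the 14-element ground set.
Number of bases = C(14,11).
C(14,11) = 364.

364


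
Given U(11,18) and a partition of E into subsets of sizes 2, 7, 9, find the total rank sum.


r(Ai) = min(|Ai|, 11) for each part.
Sum = min(2,11) + min(7,11) + min(9,11)
    = 2 + 7 + 9
    = 18.

18


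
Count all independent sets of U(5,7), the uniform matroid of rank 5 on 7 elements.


Independent sets of U(5,7) are all subsets of size <= 5.
Count = (7 choose 0) + (7 choose 1) + (7 choose 2) + (7 choose 3) + (7 choose 4) + (7 choose 5)
     = 1 + 7 + 21 + 35 + 35 + 21
     = 120.

120


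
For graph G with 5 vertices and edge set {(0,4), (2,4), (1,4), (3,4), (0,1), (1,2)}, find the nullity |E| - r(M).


Cycle rank (nullity) = |E| - r(M) = |E| - (|V| - c).
|E| = 6, |V| = 5, c = 1.
Nullity = 6 - (5 - 1) = 6 - 4 = 2.

2


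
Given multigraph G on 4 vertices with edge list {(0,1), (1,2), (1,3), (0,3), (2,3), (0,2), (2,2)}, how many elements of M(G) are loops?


In a graphic matroid, a loop is a self-loop edge (u,u) with rank 0.
Examining all 7 edges for self-loops...
Self-loops found: (2,2)
Number of loops = 1.

1


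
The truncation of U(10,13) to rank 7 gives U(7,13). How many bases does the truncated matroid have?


Truncating U(10,13) to rank 7 gives U(7,13).
Bases of U(7,13) are all 7-element subsets of 13 elements.
Number of bases = C(13,7) = 1716.

1716


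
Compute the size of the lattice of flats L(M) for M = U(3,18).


Flats of U(3,18): every subset of size < 3 is a flat, plus E itself.
Count = C(18,0) + C(18,1) + C(18,2) + 1
     = 1 + 18 + 153 + 1
     = 173.

173


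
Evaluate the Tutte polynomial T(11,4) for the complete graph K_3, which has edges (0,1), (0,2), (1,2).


T(K_3; x,y) = x^2 + x + y.
T(11,4) = 121 + 11 + 4 = 136.

136


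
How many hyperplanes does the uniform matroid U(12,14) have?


Hyperplanes of U(12,14) are flats of rank 11.
In a uniform matroid, these are exactly the (11)-element subsets.
Count = C(14,11) = 14! / (11! * 3!) = 364.

364


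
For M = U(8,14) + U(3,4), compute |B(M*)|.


(M1+M2)* = M1* + M2*.
M1* = U(6,14), bases: C(14,6) = 3003.
M2* = U(1,4), bases: C(4,1) = 4.
|B(M*)| = 3003 * 4 = 12012.

12012


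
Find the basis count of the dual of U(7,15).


The dual of U(r,n) is U(n-r, n) = U(8,15).
Bases of U(8,15) are all (8)-element subsets.
|B(M*)| = (15 choose 8) = 6435.

6435


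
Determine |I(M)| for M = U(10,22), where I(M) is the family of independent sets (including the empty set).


Independent sets of U(10,22) are all subsets of size <= 10.
Count = C(22,0) + C(22,1) + C(22,2) + C(22,3) + C(22,4) + C(22,5) + C(22,6) + C(22,7) + C(22,8) + C(22,9) + C(22,10)
     = 1 + 22 + 231 + 1540 + 7315 + 26334 + 74613 + 170544 + 319770 + 497420 + 646646
     = 1744436.

1744436


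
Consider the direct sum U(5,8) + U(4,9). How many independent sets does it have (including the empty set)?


For a direct sum, |I(M1+M2)| = |I(M1)| * |I(M2)|.
|I(U(5,8))| = sum C(8,k) for k=0..5 = 219.
|I(U(4,9))| = sum C(9,k) for k=0..4 = 256.
Total = 219 * 256 = 56064.

56064


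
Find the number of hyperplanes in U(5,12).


Hyperplanes of U(5,12) are flats of rank 4.
In a uniform matroid, these are exactly the (4)-element subsets.
Count = C(12,4) = 12! / (4! * 8!) = 495.

495


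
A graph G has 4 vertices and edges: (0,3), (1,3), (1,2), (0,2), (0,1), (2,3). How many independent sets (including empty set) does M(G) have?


An independent set in a graphic matroid is an acyclic edge subset.
G has 4 vertices and 6 edges.
Enumerate all 2^6 = 64 subsets, checking for acyclicity.
Total independent sets = 38.

38


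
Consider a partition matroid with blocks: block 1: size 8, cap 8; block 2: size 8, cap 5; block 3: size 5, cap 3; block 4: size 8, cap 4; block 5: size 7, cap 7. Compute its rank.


Rank of a partition matroid = sum of min(|Si|, ci) for each block.
= min(8,8) + min(8,5) + min(5,3) + min(8,4) + min(7,7)
= 8 + 5 + 3 + 4 + 7
= 27.

27


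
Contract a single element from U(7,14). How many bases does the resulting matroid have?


Contracting e from U(7,14) gives U(6,13).
Bases of U(6,13) = C(13,6) = 13! / (6! * 7!) = 1716.

1716


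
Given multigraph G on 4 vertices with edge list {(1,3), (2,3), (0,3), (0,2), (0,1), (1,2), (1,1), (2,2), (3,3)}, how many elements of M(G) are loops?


In a graphic matroid, a loop is a self-loop edge (u,u) with rank 0.
Examining all 9 edges for self-loops...
Self-loops found: (1,1), (2,2), (3,3)
Number of loops = 3.

3


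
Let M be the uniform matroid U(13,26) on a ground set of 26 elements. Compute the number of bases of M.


Bases of U(13,26) are all 13-element subsets of the 26-element ground set.
Number of bases = C(26,13).
C(26,13) = 10400600.

10400600


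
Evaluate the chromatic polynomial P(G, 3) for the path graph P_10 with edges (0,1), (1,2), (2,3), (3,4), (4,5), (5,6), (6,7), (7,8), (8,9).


P(P_10, k) = k * (k-1)^(9).
P(3) = 3 * 2^9 = 3 * 512 = 1536.

1536


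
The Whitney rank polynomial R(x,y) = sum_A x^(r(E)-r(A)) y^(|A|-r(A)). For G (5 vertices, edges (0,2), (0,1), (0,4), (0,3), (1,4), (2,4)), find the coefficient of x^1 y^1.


R(x,y) = sum over A in 2^E of x^(r(E)-r(A)) * y^(|A|-r(A)).
G has 5 vertices, 6 edges. r(E) = 4.
Enumerate all 2^6 = 64 subsets.
Count subsets with r(E)-r(A)=1 and |A|-r(A)=1: 7.

7


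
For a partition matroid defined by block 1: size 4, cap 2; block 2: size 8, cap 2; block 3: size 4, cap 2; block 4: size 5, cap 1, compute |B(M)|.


A basis picks exactly ci elements from block i.
Number of bases = product of C(|Si|, ci).
= C(4,2) * C(8,2) * C(4,2) * C(5,1)
= 6 * 28 * 6 * 5
= 5040.

5040
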